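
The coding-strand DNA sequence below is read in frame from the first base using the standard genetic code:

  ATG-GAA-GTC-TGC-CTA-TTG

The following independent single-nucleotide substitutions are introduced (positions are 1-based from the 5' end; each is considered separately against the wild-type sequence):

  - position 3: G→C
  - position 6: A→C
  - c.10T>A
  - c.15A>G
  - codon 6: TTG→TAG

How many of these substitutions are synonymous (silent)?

Codon 1: ATG (Met) → ATC (Ile) — missense.
Codon 2: GAA (Glu) → GAC (Asp) — missense.
Codon 4: TGC (Cys) → AGC (Ser) — missense.
Codon 5: CTA (Leu) → CTG (Leu) — synonymous.
Codon 6: TTG (Leu) → TAG (Stop) — nonsense.
Synonymous: 1 of 5.

1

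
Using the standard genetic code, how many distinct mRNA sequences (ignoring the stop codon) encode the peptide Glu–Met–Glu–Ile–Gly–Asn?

Glu: 2 codons.
Met: 1 codon.
Glu: 2 codons.
Ile: 3 codons.
Gly: 4 codons.
Asn: 2 codons.
2 × 1 × 2 × 3 × 4 × 2 = 96.

96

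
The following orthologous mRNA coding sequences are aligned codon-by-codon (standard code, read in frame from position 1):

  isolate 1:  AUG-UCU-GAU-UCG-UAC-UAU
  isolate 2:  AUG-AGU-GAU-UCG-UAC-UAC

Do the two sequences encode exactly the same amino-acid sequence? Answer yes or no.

Codon 1: AUG Met / AUG Met — identical.
Codon 2: UCU Ser / AGU Ser — synonymous.
Codon 3: GAU Asp / GAU Asp — identical.
Codon 4: UCG Ser / UCG Ser — identical.
Codon 5: UAC Tyr / UAC Tyr — identical.
Codon 6: UAU Tyr / UAC Tyr — synonymous.
Nonsynonymous differences: 0 → same protein.

yes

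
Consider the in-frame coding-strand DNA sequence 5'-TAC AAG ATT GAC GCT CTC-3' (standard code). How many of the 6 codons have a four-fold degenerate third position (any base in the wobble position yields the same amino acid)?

Codon 1 TAC (Tyr): third position 2-fold.
Codon 2 AAG (Lys): third position 2-fold.
Codon 3 ATT (Ile): third position 3-fold.
Codon 4 GAC (Asp): third position 2-fold.
Codon 5 GCT (Ala): third position 4-fold.
Codon 6 CTC (Leu): third position 4-fold.
Four-fold degenerate third positions: 2.

2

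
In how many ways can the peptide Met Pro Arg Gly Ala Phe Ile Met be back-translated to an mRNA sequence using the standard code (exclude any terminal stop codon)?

Met: 1 codon.
Pro: 4 codons.
Arg: 6 codons.
Gly: 4 codons.
Ala: 4 codons.
Phe: 2 codons.
Ile: 3 codons.
Met: 1 codon.
1 × 4 × 6 × 4 × 4 × 2 × 3 × 1 = 2304.

2304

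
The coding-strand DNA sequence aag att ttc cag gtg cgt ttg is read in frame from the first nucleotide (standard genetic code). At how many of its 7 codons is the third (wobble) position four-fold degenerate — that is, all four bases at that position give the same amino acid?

Codon 1 AAG (Lys): third position 2-fold.
Codon 2 ATT (Ile): third position 3-fold.
Codon 3 TTC (Phe): third position 2-fold.
Codon 4 CAG (Gln): third position 2-fold.
Codon 5 GTG (Val): third position 4-fold.
Codon 6 CGT (Arg): third position 4-fold.
Codon 7 TTG (Leu): third position 2-fold.
Four-fold degenerate third positions: 2.

2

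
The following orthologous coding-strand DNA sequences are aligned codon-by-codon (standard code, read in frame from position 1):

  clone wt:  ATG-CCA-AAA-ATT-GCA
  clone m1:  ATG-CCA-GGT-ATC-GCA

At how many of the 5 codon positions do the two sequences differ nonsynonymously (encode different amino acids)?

1

Codon 1: ATG Met / ATG Met — identical.
Codon 2: CCA Pro / CCA Pro — identical.
Codon 3: AAA Lys / GGT Gly — nonsynonymous.
Codon 4: ATT Ile / ATC Ile — synonymous.
Codon 5: GCA Ala / GCA Ala — identical.
Nonsynonymous differences: 1.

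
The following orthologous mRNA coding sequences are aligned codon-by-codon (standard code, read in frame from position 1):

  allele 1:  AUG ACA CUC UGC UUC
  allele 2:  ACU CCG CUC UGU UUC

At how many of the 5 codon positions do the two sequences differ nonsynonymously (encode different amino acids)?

Codon 1: AUG Met / ACU Thr — nonsynonymous.
Codon 2: ACA Thr / CCG Pro — nonsynonymous.
Codon 3: CUC Leu / CUC Leu — identical.
Codon 4: UGC Cys / UGU Cys — synonymous.
Codon 5: UUC Phe / UUC Phe — identical.
Nonsynonymous differences: 2.

2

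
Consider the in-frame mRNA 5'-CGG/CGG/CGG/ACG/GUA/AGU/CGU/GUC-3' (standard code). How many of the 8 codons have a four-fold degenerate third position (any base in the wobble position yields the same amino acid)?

Codon 1 CGG (Arg): third position 4-fold.
Codon 2 CGG (Arg): third position 4-fold.
Codon 3 CGG (Arg): third position 4-fold.
Codon 4 ACG (Thr): third position 4-fold.
Codon 5 GUA (Val): third position 4-fold.
Codon 6 AGU (Ser): third position 2-fold.
Codon 7 CGU (Arg): third position 4-fold.
Codon 8 GUC (Val): third position 4-fold.
Four-fold degenerate third positions: 7.

7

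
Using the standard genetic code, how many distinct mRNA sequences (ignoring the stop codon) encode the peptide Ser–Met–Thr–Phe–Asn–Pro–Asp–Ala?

3072

Ser: 6 codons.
Met: 1 codon.
Thr: 4 codons.
Phe: 2 codons.
Asn: 2 codons.
Pro: 4 codons.
Asp: 2 codons.
Ala: 4 codons.
6 × 1 × 4 × 2 × 2 × 4 × 2 × 4 = 3072.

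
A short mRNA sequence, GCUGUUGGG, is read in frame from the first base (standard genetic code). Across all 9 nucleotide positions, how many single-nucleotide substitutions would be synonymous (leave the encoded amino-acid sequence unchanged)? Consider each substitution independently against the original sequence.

9

Codon 1 (GCU, Ala): 3 synonymous substitutions.
Codon 2 (GUU, Val): 3 synonymous substitutions.
Codon 3 (GGG, Gly): 3 synonymous substitutions.
Total: 3 + 3 + 3 = 9.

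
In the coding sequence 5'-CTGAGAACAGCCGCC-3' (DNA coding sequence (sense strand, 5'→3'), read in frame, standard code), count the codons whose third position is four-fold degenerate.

4

Codon 1 CTG (Leu): third position 4-fold.
Codon 2 AGA (Arg): third position 2-fold.
Codon 3 ACA (Thr): third position 4-fold.
Codon 4 GCC (Ala): third position 4-fold.
Codon 5 GCC (Ala): third position 4-fold.
Four-fold degenerate third positions: 4.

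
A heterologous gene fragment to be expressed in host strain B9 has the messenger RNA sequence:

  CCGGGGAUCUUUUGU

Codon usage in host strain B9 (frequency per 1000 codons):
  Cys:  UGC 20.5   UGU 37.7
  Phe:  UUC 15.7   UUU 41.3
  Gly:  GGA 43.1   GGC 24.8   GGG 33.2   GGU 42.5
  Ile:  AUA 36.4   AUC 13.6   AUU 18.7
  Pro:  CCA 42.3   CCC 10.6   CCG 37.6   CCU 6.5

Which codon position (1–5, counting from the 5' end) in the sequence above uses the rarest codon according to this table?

3

Codon 1 CCG (Pro): 37.6 per 1000.
Codon 2 GGG (Gly): 33.2 per 1000.
Codon 3 AUC (Ile): 13.6 per 1000.
Codon 4 UUU (Phe): 41.3 per 1000.
Codon 5 UGU (Cys): 37.7 per 1000.
Lowest frequency is 13.6 at codon 3.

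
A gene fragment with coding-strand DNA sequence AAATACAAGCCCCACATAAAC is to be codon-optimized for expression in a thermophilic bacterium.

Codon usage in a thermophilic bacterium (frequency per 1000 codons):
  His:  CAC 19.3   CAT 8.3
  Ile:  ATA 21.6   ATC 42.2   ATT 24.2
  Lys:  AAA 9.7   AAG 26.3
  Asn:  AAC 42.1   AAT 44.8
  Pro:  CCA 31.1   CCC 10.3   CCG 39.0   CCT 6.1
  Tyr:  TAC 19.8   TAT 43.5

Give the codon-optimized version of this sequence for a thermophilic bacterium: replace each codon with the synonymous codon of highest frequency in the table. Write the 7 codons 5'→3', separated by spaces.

Codon 1 (Lys): best is AAG at 26.3.
Codon 2 (Tyr): best is TAT at 43.5.
Codon 3 (Lys): best is AAG at 26.3.
Codon 4 (Pro): best is CCG at 39.0.
Codon 5 (His): best is CAC at 19.3.
Codon 6 (Ile): best is ATC at 42.2.
Codon 7 (Asn): best is AAT at 44.8.

AAG TAT AAG CCG CAC ATC AAT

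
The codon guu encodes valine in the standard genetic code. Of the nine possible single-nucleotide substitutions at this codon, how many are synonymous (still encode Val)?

Position 1: none → 0 synonymous.
Position 2: none → 0 synonymous.
Position 3: GUC, GUA, GUG → 3 synonymous.
Total: 0 + 0 + 3 = 3.

3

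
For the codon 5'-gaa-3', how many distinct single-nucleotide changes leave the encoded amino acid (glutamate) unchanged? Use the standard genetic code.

1

Position 1: none → 0 synonymous.
Position 2: none → 0 synonymous.
Position 3: GAG → 1 synonymous.
Total: 0 + 0 + 1 = 1.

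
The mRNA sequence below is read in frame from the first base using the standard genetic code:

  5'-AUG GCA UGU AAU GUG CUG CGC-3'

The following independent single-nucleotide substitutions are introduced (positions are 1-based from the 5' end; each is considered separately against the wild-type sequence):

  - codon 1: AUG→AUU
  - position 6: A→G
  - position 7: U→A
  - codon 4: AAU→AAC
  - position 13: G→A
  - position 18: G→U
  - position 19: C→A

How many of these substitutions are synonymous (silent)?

Codon 1: AUG (Met) → AUU (Ile) — missense.
Codon 2: GCA (Ala) → GCG (Ala) — synonymous.
Codon 3: UGU (Cys) → AGU (Ser) — missense.
Codon 4: AAU (Asn) → AAC (Asn) — synonymous.
Codon 5: GUG (Val) → AUG (Met) — missense.
Codon 6: CUG (Leu) → CUU (Leu) — synonymous.
Codon 7: CGC (Arg) → AGC (Ser) — missense.
Synonymous: 3 of 7.

3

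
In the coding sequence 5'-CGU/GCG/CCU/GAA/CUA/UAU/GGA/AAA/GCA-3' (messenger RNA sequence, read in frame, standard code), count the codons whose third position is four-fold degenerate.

Codon 1 CGU (Arg): third position 4-fold.
Codon 2 GCG (Ala): third position 4-fold.
Codon 3 CCU (Pro): third position 4-fold.
Codon 4 GAA (Glu): third position 2-fold.
Codon 5 CUA (Leu): third position 4-fold.
Codon 6 UAU (Tyr): third position 2-fold.
Codon 7 GGA (Gly): third position 4-fold.
Codon 8 AAA (Lys): third position 2-fold.
Codon 9 GCA (Ala): third position 4-fold.
Four-fold degenerate third positions: 6.

6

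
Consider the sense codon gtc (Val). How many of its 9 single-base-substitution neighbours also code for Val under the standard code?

Position 1: none → 0 synonymous.
Position 2: none → 0 synonymous.
Position 3: GTT, GTA, GTG → 3 synonymous.
Total: 0 + 0 + 3 = 3.

3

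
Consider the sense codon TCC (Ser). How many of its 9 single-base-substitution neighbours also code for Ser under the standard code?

3

Position 1: none → 0 synonymous.
Position 2: none → 0 synonymous.
Position 3: TCT, TCA, TCG → 3 synonymous.
Total: 0 + 0 + 3 = 3.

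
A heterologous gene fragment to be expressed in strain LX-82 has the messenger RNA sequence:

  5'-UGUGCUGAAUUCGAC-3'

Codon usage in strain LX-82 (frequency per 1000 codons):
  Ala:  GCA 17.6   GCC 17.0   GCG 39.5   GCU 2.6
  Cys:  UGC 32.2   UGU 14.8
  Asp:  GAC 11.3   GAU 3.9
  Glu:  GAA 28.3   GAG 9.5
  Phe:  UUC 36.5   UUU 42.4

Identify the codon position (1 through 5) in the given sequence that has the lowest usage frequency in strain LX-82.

Codon 1 UGU (Cys): 14.8 per 1000.
Codon 2 GCU (Ala): 2.6 per 1000.
Codon 3 GAA (Glu): 28.3 per 1000.
Codon 4 UUC (Phe): 36.5 per 1000.
Codon 5 GAC (Asp): 11.3 per 1000.
Lowest frequency is 2.6 at codon 2.

2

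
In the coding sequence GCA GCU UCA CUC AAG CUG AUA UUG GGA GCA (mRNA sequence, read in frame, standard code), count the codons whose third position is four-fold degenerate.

7

Codon 1 GCA (Ala): third position 4-fold.
Codon 2 GCU (Ala): third position 4-fold.
Codon 3 UCA (Ser): third position 4-fold.
Codon 4 CUC (Leu): third position 4-fold.
Codon 5 AAG (Lys): third position 2-fold.
Codon 6 CUG (Leu): third position 4-fold.
Codon 7 AUA (Ile): third position 3-fold.
Codon 8 UUG (Leu): third position 2-fold.
Codon 9 GGA (Gly): third position 4-fold.
Codon 10 GCA (Ala): third position 4-fold.
Four-fold degenerate third positions: 7.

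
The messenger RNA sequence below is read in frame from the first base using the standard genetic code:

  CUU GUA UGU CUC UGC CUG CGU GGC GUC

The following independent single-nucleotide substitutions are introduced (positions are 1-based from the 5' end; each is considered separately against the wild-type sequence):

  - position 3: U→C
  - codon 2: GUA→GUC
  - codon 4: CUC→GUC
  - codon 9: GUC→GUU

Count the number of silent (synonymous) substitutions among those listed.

3

Codon 1: CUU (Leu) → CUC (Leu) — synonymous.
Codon 2: GUA (Val) → GUC (Val) — synonymous.
Codon 4: CUC (Leu) → GUC (Val) — missense.
Codon 9: GUC (Val) → GUU (Val) — synonymous.
Synonymous: 3 of 4.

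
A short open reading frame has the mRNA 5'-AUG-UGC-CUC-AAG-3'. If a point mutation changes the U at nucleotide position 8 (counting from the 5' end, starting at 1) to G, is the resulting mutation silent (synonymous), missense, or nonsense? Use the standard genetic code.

missense

Position 8 falls in codon 3: CUC → Leu.
After the substitution the codon is CGC → Arg.
Leu ≠ Arg, so this is a missense mutation.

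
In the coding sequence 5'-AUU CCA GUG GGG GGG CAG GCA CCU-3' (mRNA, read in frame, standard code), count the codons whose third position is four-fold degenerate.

6

Codon 1 AUU (Ile): third position 3-fold.
Codon 2 CCA (Pro): third position 4-fold.
Codon 3 GUG (Val): third position 4-fold.
Codon 4 GGG (Gly): third position 4-fold.
Codon 5 GGG (Gly): third position 4-fold.
Codon 6 CAG (Gln): third position 2-fold.
Codon 7 GCA (Ala): third position 4-fold.
Codon 8 CCU (Pro): third position 4-fold.
Four-fold degenerate third positions: 6.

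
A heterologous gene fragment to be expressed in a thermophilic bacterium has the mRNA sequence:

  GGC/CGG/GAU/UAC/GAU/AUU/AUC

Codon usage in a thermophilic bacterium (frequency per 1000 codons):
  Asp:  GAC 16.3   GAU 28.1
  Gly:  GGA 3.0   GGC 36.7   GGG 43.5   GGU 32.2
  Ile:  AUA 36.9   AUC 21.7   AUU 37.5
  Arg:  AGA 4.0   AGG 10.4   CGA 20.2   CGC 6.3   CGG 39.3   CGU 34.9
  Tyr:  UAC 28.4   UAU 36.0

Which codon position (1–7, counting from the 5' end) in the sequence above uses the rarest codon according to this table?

7

Codon 1 GGC (Gly): 36.7 per 1000.
Codon 2 CGG (Arg): 39.3 per 1000.
Codon 3 GAU (Asp): 28.1 per 1000.
Codon 4 UAC (Tyr): 28.4 per 1000.
Codon 5 GAU (Asp): 28.1 per 1000.
Codon 6 AUU (Ile): 37.5 per 1000.
Codon 7 AUC (Ile): 21.7 per 1000.
Lowest frequency is 21.7 at codon 7.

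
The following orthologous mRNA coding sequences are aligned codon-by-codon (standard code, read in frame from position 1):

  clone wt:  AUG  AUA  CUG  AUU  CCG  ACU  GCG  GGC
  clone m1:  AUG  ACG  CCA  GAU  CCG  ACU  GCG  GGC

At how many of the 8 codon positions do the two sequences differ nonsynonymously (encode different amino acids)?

Codon 1: AUG Met / AUG Met — identical.
Codon 2: AUA Ile / ACG Thr — nonsynonymous.
Codon 3: CUG Leu / CCA Pro — nonsynonymous.
Codon 4: AUU Ile / GAU Asp — nonsynonymous.
Codon 5: CCG Pro / CCG Pro — identical.
Codon 6: ACU Thr / ACU Thr — identical.
Codon 7: GCG Ala / GCG Ala — identical.
Codon 8: GGC Gly / GGC Gly — identical.
Nonsynonymous differences: 3.

3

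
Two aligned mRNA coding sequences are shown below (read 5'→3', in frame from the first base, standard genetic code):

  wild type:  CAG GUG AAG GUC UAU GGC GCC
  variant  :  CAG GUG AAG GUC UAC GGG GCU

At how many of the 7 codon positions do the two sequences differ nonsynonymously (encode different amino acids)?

Codon 1: CAG Gln / CAG Gln — identical.
Codon 2: GUG Val / GUG Val — identical.
Codon 3: AAG Lys / AAG Lys — identical.
Codon 4: GUC Val / GUC Val — identical.
Codon 5: UAU Tyr / UAC Tyr — synonymous.
Codon 6: GGC Gly / GGG Gly — synonymous.
Codon 7: GCC Ala / GCU Ala — synonymous.
Nonsynonymous differences: 0.

0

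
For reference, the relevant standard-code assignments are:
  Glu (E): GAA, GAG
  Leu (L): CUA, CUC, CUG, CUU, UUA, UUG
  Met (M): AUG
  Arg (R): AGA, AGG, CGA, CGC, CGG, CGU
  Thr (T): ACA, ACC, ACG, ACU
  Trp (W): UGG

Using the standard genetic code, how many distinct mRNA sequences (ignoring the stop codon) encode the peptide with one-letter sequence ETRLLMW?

1728

Glu: 2 codons.
Thr: 4 codons.
Arg: 6 codons.
Leu: 6 codons.
Leu: 6 codons.
Met: 1 codon.
Trp: 1 codon.
2 × 4 × 6 × 6 × 6 × 1 × 1 = 1728.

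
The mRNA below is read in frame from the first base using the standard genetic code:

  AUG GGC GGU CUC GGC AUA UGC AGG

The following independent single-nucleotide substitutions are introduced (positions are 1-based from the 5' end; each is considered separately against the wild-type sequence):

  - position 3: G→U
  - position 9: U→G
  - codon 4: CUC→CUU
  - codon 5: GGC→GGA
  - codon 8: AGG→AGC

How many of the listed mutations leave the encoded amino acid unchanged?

3

Codon 1: AUG (Met) → AUU (Ile) — missense.
Codon 3: GGU (Gly) → GGG (Gly) — synonymous.
Codon 4: CUC (Leu) → CUU (Leu) — synonymous.
Codon 5: GGC (Gly) → GGA (Gly) — synonymous.
Codon 8: AGG (Arg) → AGC (Ser) — missense.
Synonymous: 3 of 5.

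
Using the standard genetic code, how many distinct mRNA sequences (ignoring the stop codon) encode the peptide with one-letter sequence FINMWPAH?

384

Phe: 2 codons.
Ile: 3 codons.
Asn: 2 codons.
Met: 1 codon.
Trp: 1 codon.
Pro: 4 codons.
Ala: 4 codons.
His: 2 codons.
2 × 3 × 2 × 1 × 1 × 4 × 4 × 2 = 384.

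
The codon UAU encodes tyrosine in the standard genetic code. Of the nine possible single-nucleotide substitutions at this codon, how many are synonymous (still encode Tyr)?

Position 1: none → 0 synonymous.
Position 2: none → 0 synonymous.
Position 3: UAC → 1 synonymous.
Total: 0 + 0 + 1 = 1.

1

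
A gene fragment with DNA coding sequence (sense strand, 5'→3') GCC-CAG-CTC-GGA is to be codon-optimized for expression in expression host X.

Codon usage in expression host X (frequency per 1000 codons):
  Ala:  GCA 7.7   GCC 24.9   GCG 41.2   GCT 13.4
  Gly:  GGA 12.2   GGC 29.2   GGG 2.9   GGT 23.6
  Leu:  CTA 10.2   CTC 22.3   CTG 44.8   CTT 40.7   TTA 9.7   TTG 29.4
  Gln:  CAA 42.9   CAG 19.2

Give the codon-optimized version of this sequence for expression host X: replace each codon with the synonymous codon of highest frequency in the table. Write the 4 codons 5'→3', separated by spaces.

Codon 1 (Ala): best is GCG at 41.2.
Codon 2 (Gln): best is CAA at 42.9.
Codon 3 (Leu): best is CTG at 44.8.
Codon 4 (Gly): best is GGC at 29.2.

GCG CAA CTG GGC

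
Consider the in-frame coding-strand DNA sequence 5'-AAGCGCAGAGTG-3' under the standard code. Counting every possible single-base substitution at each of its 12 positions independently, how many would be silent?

Codon 1 (AAG, Lys): 1 synonymous substitution.
Codon 2 (CGC, Arg): 3 synonymous substitutions.
Codon 3 (AGA, Arg): 2 synonymous substitutions.
Codon 4 (GTG, Val): 3 synonymous substitutions.
Total: 1 + 3 + 2 + 3 = 9.

9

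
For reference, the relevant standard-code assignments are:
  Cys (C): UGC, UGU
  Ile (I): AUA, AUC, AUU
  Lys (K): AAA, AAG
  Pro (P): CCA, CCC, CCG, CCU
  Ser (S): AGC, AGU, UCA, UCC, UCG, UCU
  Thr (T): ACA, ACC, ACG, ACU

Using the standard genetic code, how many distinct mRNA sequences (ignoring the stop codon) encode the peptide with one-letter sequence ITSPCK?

Ile: 3 codons.
Thr: 4 codons.
Ser: 6 codons.
Pro: 4 codons.
Cys: 2 codons.
Lys: 2 codons.
3 × 4 × 6 × 4 × 2 × 2 = 1152.

1152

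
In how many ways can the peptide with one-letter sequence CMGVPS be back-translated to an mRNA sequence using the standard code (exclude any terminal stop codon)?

768

Cys: 2 codons.
Met: 1 codon.
Gly: 4 codons.
Val: 4 codons.
Pro: 4 codons.
Ser: 6 codons.
2 × 1 × 4 × 4 × 4 × 6 = 768.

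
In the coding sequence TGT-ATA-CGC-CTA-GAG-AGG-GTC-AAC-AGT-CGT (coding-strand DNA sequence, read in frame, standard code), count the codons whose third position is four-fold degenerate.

4

Codon 1 TGT (Cys): third position 2-fold.
Codon 2 ATA (Ile): third position 3-fold.
Codon 3 CGC (Arg): third position 4-fold.
Codon 4 CTA (Leu): third position 4-fold.
Codon 5 GAG (Glu): third position 2-fold.
Codon 6 AGG (Arg): third position 2-fold.
Codon 7 GTC (Val): third position 4-fold.
Codon 8 AAC (Asn): third position 2-fold.
Codon 9 AGT (Ser): third position 2-fold.
Codon 10 CGT (Arg): third position 4-fold.
Four-fold degenerate third positions: 4.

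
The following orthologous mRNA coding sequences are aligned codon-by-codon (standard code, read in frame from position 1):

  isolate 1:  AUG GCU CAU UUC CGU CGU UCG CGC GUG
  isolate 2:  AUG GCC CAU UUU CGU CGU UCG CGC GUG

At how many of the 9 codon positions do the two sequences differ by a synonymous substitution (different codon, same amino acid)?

2

Codon 1: AUG Met / AUG Met — identical.
Codon 2: GCU Ala / GCC Ala — synonymous.
Codon 3: CAU His / CAU His — identical.
Codon 4: UUC Phe / UUU Phe — synonymous.
Codon 5: CGU Arg / CGU Arg — identical.
Codon 6: CGU Arg / CGU Arg — identical.
Codon 7: UCG Ser / UCG Ser — identical.
Codon 8: CGC Arg / CGC Arg — identical.
Codon 9: GUG Val / GUG Val — identical.
Synonymous differences: 2.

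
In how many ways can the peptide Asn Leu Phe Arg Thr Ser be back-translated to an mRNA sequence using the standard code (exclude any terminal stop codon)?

Asn: 2 codons.
Leu: 6 codons.
Phe: 2 codons.
Arg: 6 codons.
Thr: 4 codons.
Ser: 6 codons.
2 × 6 × 2 × 6 × 4 × 6 = 3456.

3456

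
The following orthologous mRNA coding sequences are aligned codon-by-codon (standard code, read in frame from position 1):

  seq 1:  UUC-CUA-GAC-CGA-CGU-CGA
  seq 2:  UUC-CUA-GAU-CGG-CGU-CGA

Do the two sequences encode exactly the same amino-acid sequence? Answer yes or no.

yes

Codon 1: UUC Phe / UUC Phe — identical.
Codon 2: CUA Leu / CUA Leu — identical.
Codon 3: GAC Asp / GAU Asp — synonymous.
Codon 4: CGA Arg / CGG Arg — synonymous.
Codon 5: CGU Arg / CGU Arg — identical.
Codon 6: CGA Arg / CGA Arg — identical.
Nonsynonymous differences: 0 → same protein.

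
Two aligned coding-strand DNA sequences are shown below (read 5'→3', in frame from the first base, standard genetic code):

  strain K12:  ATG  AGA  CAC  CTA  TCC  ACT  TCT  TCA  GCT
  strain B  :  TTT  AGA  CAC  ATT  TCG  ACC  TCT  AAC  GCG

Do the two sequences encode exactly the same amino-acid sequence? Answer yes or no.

no

Codon 1: ATG Met / TTT Phe — nonsynonymous.
Codon 2: AGA Arg / AGA Arg — identical.
Codon 3: CAC His / CAC His — identical.
Codon 4: CTA Leu / ATT Ile — nonsynonymous.
Codon 5: TCC Ser / TCG Ser — synonymous.
Codon 6: ACT Thr / ACC Thr — synonymous.
Codon 7: TCT Ser / TCT Ser — identical.
Codon 8: TCA Ser / AAC Asn — nonsynonymous.
Codon 9: GCT Ala / GCG Ala — synonymous.
Nonsynonymous differences: 3 → different protein.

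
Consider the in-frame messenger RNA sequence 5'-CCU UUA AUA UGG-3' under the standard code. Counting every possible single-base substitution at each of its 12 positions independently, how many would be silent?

Codon 1 (CCU, Pro): 3 synonymous substitutions.
Codon 2 (UUA, Leu): 2 synonymous substitutions.
Codon 3 (AUA, Ile): 2 synonymous substitutions.
Codon 4 (UGG, Trp): 0 synonymous substitutions.
Total: 3 + 2 + 2 + 0 = 7.

7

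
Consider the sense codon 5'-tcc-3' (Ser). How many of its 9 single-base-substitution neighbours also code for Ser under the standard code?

3

Position 1: none → 0 synonymous.
Position 2: none → 0 synonymous.
Position 3: TCT, TCA, TCG → 3 synonymous.
Total: 0 + 0 + 3 = 3.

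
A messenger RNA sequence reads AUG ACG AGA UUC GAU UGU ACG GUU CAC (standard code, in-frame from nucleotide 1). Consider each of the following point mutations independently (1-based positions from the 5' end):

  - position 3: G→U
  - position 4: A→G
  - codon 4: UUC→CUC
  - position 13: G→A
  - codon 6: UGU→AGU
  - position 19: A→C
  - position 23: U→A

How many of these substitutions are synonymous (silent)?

Codon 1: AUG (Met) → AUU (Ile) — missense.
Codon 2: ACG (Thr) → GCG (Ala) — missense.
Codon 4: UUC (Phe) → CUC (Leu) — missense.
Codon 5: GAU (Asp) → AAU (Asn) — missense.
Codon 6: UGU (Cys) → AGU (Ser) — missense.
Codon 7: ACG (Thr) → CCG (Pro) — missense.
Codon 8: GUU (Val) → GAU (Asp) — missense.
Synonymous: 0 of 7.

0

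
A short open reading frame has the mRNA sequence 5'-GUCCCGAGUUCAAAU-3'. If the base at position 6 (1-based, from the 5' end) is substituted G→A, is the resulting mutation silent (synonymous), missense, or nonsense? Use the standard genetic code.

Position 6 falls in codon 2: CCG → Pro.
After the substitution the codon is CCA → Pro.
Both encode Pro, so the change is synonymous.

silent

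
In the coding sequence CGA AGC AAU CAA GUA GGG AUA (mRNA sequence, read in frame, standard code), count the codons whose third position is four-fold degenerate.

Codon 1 CGA (Arg): third position 4-fold.
Codon 2 AGC (Ser): third position 2-fold.
Codon 3 AAU (Asn): third position 2-fold.
Codon 4 CAA (Gln): third position 2-fold.
Codon 5 GUA (Val): third position 4-fold.
Codon 6 GGG (Gly): third position 4-fold.
Codon 7 AUA (Ile): third position 3-fold.
Four-fold degenerate third positions: 3.

3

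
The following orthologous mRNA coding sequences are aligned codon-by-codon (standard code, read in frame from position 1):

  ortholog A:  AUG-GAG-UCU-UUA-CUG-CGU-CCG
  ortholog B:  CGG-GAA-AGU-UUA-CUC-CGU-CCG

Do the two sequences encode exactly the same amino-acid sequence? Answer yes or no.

no

Codon 1: AUG Met / CGG Arg — nonsynonymous.
Codon 2: GAG Glu / GAA Glu — synonymous.
Codon 3: UCU Ser / AGU Ser — synonymous.
Codon 4: UUA Leu / UUA Leu — identical.
Codon 5: CUG Leu / CUC Leu — synonymous.
Codon 6: CGU Arg / CGU Arg — identical.
Codon 7: CCG Pro / CCG Pro — identical.
Nonsynonymous differences: 1 → different protein.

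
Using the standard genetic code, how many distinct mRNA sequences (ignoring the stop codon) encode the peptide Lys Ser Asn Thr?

96

Lys: 2 codons.
Ser: 6 codons.
Asn: 2 codons.
Thr: 4 codons.
2 × 6 × 2 × 4 = 96.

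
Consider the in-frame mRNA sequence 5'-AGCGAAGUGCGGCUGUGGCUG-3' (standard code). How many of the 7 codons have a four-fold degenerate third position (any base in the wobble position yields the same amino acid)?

Codon 1 AGC (Ser): third position 2-fold.
Codon 2 GAA (Glu): third position 2-fold.
Codon 3 GUG (Val): third position 4-fold.
Codon 4 CGG (Arg): third position 4-fold.
Codon 5 CUG (Leu): third position 4-fold.
Codon 6 UGG (Trp): third position 1-fold.
Codon 7 CUG (Leu): third position 4-fold.
Four-fold degenerate third positions: 4.

4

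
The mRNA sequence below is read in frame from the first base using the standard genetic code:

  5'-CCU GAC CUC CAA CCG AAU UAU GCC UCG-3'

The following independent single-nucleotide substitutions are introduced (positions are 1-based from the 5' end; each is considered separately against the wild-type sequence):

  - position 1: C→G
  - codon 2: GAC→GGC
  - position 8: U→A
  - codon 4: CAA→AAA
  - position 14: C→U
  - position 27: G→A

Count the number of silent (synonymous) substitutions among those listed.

Codon 1: CCU (Pro) → GCU (Ala) — missense.
Codon 2: GAC (Asp) → GGC (Gly) — missense.
Codon 3: CUC (Leu) → CAC (His) — missense.
Codon 4: CAA (Gln) → AAA (Lys) — missense.
Codon 5: CCG (Pro) → CUG (Leu) — missense.
Codon 9: UCG (Ser) → UCA (Ser) — synonymous.
Synonymous: 1 of 6.

1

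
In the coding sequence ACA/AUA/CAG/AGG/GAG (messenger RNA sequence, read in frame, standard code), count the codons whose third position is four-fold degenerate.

1

Codon 1 ACA (Thr): third position 4-fold.
Codon 2 AUA (Ile): third position 3-fold.
Codon 3 CAG (Gln): third position 2-fold.
Codon 4 AGG (Arg): third position 2-fold.
Codon 5 GAG (Glu): third position 2-fold.
Four-fold degenerate third positions: 1.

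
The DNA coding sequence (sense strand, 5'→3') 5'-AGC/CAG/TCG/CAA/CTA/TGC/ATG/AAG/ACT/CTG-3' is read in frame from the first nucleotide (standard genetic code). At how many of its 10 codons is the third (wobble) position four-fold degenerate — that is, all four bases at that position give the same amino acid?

Codon 1 AGC (Ser): third position 2-fold.
Codon 2 CAG (Gln): third position 2-fold.
Codon 3 TCG (Ser): third position 4-fold.
Codon 4 CAA (Gln): third position 2-fold.
Codon 5 CTA (Leu): third position 4-fold.
Codon 6 TGC (Cys): third position 2-fold.
Codon 7 ATG (Met): third position 1-fold.
Codon 8 AAG (Lys): third position 2-fold.
Codon 9 ACT (Thr): third position 4-fold.
Codon 10 CTG (Leu): third position 4-fold.
Four-fold degenerate third positions: 4.

4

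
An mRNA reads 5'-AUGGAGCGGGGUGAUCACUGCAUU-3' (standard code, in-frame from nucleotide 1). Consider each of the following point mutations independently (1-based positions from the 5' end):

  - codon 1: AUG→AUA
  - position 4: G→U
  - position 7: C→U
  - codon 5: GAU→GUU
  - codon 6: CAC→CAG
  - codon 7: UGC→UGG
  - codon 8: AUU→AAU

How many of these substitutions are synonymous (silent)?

0

Codon 1: AUG (Met) → AUA (Ile) — missense.
Codon 2: GAG (Glu) → UAG (Stop) — nonsense.
Codon 3: CGG (Arg) → UGG (Trp) — missense.
Codon 5: GAU (Asp) → GUU (Val) — missense.
Codon 6: CAC (His) → CAG (Gln) — missense.
Codon 7: UGC (Cys) → UGG (Trp) — missense.
Codon 8: AUU (Ile) → AAU (Asn) — missense.
Synonymous: 0 of 7.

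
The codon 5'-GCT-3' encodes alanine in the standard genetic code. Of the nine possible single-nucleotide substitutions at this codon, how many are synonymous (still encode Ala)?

Position 1: none → 0 synonymous.
Position 2: none → 0 synonymous.
Position 3: GCC, GCA, GCG → 3 synonymous.
Total: 0 + 0 + 3 = 3.

3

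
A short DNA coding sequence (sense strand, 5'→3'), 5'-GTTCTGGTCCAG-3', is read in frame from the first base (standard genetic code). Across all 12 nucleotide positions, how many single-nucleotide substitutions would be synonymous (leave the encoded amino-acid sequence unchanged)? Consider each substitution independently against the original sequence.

11

Codon 1 (GTT, Val): 3 synonymous substitutions.
Codon 2 (CTG, Leu): 4 synonymous substitutions.
Codon 3 (GTC, Val): 3 synonymous substitutions.
Codon 4 (CAG, Gln): 1 synonymous substitution.
Total: 3 + 4 + 3 + 1 = 11.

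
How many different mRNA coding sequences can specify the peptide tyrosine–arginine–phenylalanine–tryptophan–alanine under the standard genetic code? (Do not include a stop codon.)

Tyr: 2 codons.
Arg: 6 codons.
Phe: 2 codons.
Trp: 1 codon.
Ala: 4 codons.
2 × 6 × 2 × 1 × 4 = 96.

96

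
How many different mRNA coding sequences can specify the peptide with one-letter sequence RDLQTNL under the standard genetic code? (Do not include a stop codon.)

6912

Arg: 6 codons.
Asp: 2 codons.
Leu: 6 codons.
Gln: 2 codons.
Thr: 4 codons.
Asn: 2 codons.
Leu: 6 codons.
6 × 2 × 6 × 2 × 4 × 2 × 6 = 6912.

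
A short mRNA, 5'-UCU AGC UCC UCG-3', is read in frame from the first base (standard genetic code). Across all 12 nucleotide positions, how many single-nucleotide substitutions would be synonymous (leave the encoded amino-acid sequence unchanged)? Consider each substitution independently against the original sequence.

Codon 1 (UCU, Ser): 3 synonymous substitutions.
Codon 2 (AGC, Ser): 1 synonymous substitution.
Codon 3 (UCC, Ser): 3 synonymous substitutions.
Codon 4 (UCG, Ser): 3 synonymous substitutions.
Total: 3 + 1 + 3 + 3 = 10.

10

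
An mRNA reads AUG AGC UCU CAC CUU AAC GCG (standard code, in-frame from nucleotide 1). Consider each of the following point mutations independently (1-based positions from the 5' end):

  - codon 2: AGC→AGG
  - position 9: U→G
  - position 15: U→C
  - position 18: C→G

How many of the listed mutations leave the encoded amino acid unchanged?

Codon 2: AGC (Ser) → AGG (Arg) — missense.
Codon 3: UCU (Ser) → UCG (Ser) — synonymous.
Codon 5: CUU (Leu) → CUC (Leu) — synonymous.
Codon 6: AAC (Asn) → AAG (Lys) — missense.
Synonymous: 2 of 4.

2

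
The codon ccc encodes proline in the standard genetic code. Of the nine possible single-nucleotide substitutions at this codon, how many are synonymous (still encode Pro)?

Position 1: none → 0 synonymous.
Position 2: none → 0 synonymous.
Position 3: CCU, CCA, CCG → 3 synonymous.
Total: 0 + 0 + 3 = 3.

3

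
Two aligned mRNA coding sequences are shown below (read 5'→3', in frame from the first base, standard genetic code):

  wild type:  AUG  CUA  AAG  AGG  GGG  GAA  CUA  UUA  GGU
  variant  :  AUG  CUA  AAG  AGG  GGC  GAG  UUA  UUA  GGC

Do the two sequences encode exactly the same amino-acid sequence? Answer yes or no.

Codon 1: AUG Met / AUG Met — identical.
Codon 2: CUA Leu / CUA Leu — identical.
Codon 3: AAG Lys / AAG Lys — identical.
Codon 4: AGG Arg / AGG Arg — identical.
Codon 5: GGG Gly / GGC Gly — synonymous.
Codon 6: GAA Glu / GAG Glu — synonymous.
Codon 7: CUA Leu / UUA Leu — synonymous.
Codon 8: UUA Leu / UUA Leu — identical.
Codon 9: GGU Gly / GGC Gly — synonymous.
Nonsynonymous differences: 0 → same protein.

yes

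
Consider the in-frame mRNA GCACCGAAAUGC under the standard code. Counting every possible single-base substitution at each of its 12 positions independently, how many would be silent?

8

Codon 1 (GCA, Ala): 3 synonymous substitutions.
Codon 2 (CCG, Pro): 3 synonymous substitutions.
Codon 3 (AAA, Lys): 1 synonymous substitution.
Codon 4 (UGC, Cys): 1 synonymous substitution.
Total: 3 + 3 + 1 + 1 = 8.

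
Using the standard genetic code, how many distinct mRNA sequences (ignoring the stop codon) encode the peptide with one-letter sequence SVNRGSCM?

13824

Ser: 6 codons.
Val: 4 codons.
Asn: 2 codons.
Arg: 6 codons.
Gly: 4 codons.
Ser: 6 codons.
Cys: 2 codons.
Met: 1 codon.
6 × 4 × 2 × 6 × 4 × 6 × 2 × 1 = 13824.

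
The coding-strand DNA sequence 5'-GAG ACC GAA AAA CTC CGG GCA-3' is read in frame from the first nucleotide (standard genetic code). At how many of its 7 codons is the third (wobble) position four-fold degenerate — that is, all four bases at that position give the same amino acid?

Codon 1 GAG (Glu): third position 2-fold.
Codon 2 ACC (Thr): third position 4-fold.
Codon 3 GAA (Glu): third position 2-fold.
Codon 4 AAA (Lys): third position 2-fold.
Codon 5 CTC (Leu): third position 4-fold.
Codon 6 CGG (Arg): third position 4-fold.
Codon 7 GCA (Ala): third position 4-fold.
Four-fold degenerate third positions: 4.

4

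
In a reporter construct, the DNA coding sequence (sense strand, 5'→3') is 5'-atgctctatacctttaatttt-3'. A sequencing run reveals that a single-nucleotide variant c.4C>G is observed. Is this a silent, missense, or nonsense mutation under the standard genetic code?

missense

Position 4 falls in codon 2: CTC → Leu.
After the substitution the codon is GTC → Val.
Leu ≠ Val, so this is a missense mutation.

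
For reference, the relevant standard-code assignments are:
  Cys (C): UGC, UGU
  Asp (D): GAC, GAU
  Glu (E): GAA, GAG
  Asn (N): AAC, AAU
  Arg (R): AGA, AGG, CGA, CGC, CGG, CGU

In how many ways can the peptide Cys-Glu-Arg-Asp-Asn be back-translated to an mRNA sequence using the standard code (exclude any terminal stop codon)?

96

Cys: 2 codons.
Glu: 2 codons.
Arg: 6 codons.
Asp: 2 codons.
Asn: 2 codons.
2 × 2 × 6 × 2 × 2 = 96.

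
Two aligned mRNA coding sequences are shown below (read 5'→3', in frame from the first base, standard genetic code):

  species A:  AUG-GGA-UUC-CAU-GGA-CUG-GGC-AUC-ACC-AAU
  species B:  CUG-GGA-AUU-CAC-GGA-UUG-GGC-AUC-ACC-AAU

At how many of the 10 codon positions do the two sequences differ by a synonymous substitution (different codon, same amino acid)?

2

Codon 1: AUG Met / CUG Leu — nonsynonymous.
Codon 2: GGA Gly / GGA Gly — identical.
Codon 3: UUC Phe / AUU Ile — nonsynonymous.
Codon 4: CAU His / CAC His — synonymous.
Codon 5: GGA Gly / GGA Gly — identical.
Codon 6: CUG Leu / UUG Leu — synonymous.
Codon 7: GGC Gly / GGC Gly — identical.
Codon 8: AUC Ile / AUC Ile — identical.
Codon 9: ACC Thr / ACC Thr — identical.
Codon 10: AAU Asn / AAU Asn — identical.
Synonymous differences: 2.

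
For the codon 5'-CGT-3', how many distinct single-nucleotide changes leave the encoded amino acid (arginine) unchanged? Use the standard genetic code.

3

Position 1: none → 0 synonymous.
Position 2: none → 0 synonymous.
Position 3: CGC, CGA, CGG → 3 synonymous.
Total: 0 + 0 + 3 = 3.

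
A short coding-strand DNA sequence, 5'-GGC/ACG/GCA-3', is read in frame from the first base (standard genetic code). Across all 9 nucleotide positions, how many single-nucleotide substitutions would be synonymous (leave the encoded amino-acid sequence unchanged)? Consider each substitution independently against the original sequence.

Codon 1 (GGC, Gly): 3 synonymous substitutions.
Codon 2 (ACG, Thr): 3 synonymous substitutions.
Codon 3 (GCA, Ala): 3 synonymous substitutions.
Total: 3 + 3 + 3 = 9.

9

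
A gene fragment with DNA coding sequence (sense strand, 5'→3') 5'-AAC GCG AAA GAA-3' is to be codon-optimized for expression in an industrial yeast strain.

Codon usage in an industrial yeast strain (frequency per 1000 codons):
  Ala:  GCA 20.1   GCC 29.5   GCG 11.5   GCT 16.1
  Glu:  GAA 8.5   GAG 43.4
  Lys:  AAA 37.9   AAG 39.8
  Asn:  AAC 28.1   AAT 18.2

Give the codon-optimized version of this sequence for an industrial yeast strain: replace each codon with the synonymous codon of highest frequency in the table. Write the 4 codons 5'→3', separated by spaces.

Codon 1 (Asn): best is AAC at 28.1.
Codon 2 (Ala): best is GCC at 29.5.
Codon 3 (Lys): best is AAG at 39.8.
Codon 4 (Glu): best is GAG at 43.4.

AAC GCC AAG GAG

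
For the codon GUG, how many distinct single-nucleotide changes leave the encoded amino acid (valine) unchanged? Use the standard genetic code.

Position 1: none → 0 synonymous.
Position 2: none → 0 synonymous.
Position 3: GUU, GUC, GUA → 3 synonymous.
Total: 0 + 0 + 3 = 3.

3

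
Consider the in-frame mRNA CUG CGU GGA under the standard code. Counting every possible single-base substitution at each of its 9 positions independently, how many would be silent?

Codon 1 (CUG, Leu): 4 synonymous substitutions.
Codon 2 (CGU, Arg): 3 synonymous substitutions.
Codon 3 (GGA, Gly): 3 synonymous substitutions.
Total: 4 + 3 + 3 = 10.

10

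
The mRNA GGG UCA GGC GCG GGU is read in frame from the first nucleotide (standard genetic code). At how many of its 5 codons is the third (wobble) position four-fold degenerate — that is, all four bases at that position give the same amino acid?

Codon 1 GGG (Gly): third position 4-fold.
Codon 2 UCA (Ser): third position 4-fold.
Codon 3 GGC (Gly): third position 4-fold.
Codon 4 GCG (Ala): third position 4-fold.
Codon 5 GGU (Gly): third position 4-fold.
Four-fold degenerate third positions: 5.

5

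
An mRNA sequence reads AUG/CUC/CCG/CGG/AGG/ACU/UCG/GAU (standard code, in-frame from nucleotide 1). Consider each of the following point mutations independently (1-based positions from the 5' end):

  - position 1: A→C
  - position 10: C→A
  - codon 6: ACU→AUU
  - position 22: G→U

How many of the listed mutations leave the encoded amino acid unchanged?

1

Codon 1: AUG (Met) → CUG (Leu) — missense.
Codon 4: CGG (Arg) → AGG (Arg) — synonymous.
Codon 6: ACU (Thr) → AUU (Ile) — missense.
Codon 8: GAU (Asp) → UAU (Tyr) — missense.
Synonymous: 1 of 4.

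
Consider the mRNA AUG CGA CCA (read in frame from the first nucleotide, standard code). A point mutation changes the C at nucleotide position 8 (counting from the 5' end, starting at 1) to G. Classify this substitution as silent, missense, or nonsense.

Position 8 falls in codon 3: CCA → Pro.
After the substitution the codon is CGA → Arg.
Pro ≠ Arg, so this is a missense mutation.

missense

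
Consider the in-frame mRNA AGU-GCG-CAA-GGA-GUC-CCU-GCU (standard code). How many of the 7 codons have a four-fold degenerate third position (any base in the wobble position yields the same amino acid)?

5

Codon 1 AGU (Ser): third position 2-fold.
Codon 2 GCG (Ala): third position 4-fold.
Codon 3 CAA (Gln): third position 2-fold.
Codon 4 GGA (Gly): third position 4-fold.
Codon 5 GUC (Val): third position 4-fold.
Codon 6 CCU (Pro): third position 4-fold.
Codon 7 GCU (Ala): third position 4-fold.
Four-fold degenerate third positions: 5.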